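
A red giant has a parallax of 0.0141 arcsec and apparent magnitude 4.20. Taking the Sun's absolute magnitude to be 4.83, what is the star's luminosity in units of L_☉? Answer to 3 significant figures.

L/L_☉ ≈ 89.9

d = 1/p = 1/0.0141″ = 70.92 pc
M = m − 5 log₁₀ d + 5 = 4.20 − 5·1.8508 + 5 = -0.054
M − M_☉ = -0.054 − 4.83 = -4.884
L/L_☉ = 10^(−0.4 × -4.884) = 89.86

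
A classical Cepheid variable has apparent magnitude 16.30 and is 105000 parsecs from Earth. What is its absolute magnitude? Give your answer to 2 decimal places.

M ≈ -3.81

5 log₁₀(d/10 pc) = 5 log₁₀(105000) − 5 = 20.106
M = m − 5 log₁₀(d/10) = 16.30 − 20.106 = -3.806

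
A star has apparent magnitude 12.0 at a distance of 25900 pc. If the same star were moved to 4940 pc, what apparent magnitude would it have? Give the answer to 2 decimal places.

m ≈ 8.40

Flux ∝ 1/d², so Δm = 5 log₁₀(d₂/d₁) = 5 log₁₀(4940/25900) = -3.598
m₂ = m₁ + Δm = 12.0 + (-3.598) = 8.402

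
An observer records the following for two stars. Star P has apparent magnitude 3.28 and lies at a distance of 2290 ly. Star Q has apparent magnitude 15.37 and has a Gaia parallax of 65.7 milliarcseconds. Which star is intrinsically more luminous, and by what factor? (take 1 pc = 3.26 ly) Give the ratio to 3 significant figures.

Star P is more luminous, by a factor of 1.46×10^8.

Star P: d = 2290 ly / 3.26 = 702.5 pc
Star P: M = m − 5 log₁₀ d + 5 = 3.28 − 5·2.8466 + 5 = -5.953
Star Q: p = 65.7 mas = 0.0657″ → d = 1/p = 15.22 pc
Star Q: M = m − 5 log₁₀ d + 5 = 15.37 − 5·1.1824 + 5 = 14.458
ΔM = M_P − M_Q = -5.953 − (14.458) = -20.411; smaller M is more luminous → Star P.
L ratio = 10^(0.4 |ΔM|) = 10^8.164 = 1.460×10^8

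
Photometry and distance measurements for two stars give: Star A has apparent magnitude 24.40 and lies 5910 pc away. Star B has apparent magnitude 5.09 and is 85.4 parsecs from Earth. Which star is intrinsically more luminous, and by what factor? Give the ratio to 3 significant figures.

Star A: M = m − 5 log₁₀ d + 5 = 24.40 − 5·3.7716 + 5 = 10.542
Star B: M = m − 5 log₁₀ d + 5 = 5.09 − 5·1.9315 + 5 = 0.433
ΔM = M_A − M_B = 10.542 − (0.433) = 10.109; smaller M is more luminous → Star B.
L ratio = 10^(0.4 |ΔM|) = 10^4.044 = 11060

Star B is more luminous, by a factor of 11100.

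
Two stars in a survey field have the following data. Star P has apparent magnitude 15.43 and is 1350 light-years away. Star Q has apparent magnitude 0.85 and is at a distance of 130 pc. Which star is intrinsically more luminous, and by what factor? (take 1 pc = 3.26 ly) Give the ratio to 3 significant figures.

Star P: d = 1350 ly / 3.26 = 414.1 pc
Star P: M = m − 5 log₁₀ d + 5 = 15.43 − 5·2.6171 + 5 = 7.344
Star Q: M = m − 5 log₁₀ d + 5 = 0.85 − 5·2.1139 + 5 = -4.720
ΔM = M_P − M_Q = 7.344 − (-4.720) = 12.064; smaller M is more luminous → Star Q.
L ratio = 10^(0.4 |ΔM|) = 10^4.826 = 66940

Star Q is more luminous, by a factor of 66900.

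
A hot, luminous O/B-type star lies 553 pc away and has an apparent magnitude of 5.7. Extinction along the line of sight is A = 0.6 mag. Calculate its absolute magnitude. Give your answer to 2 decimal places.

5 log₁₀(d/10 pc) = 5 log₁₀(553.0) − 5 = 8.714
M = m − 5 log₁₀(d/10) − A = 5.7 − 8.714 − 0.6 = -3.614

M ≈ -3.61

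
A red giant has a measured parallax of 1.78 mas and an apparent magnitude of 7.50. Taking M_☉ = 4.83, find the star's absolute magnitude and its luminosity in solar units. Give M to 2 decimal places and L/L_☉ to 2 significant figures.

d = 1/p = 1000/1.78 mas = 561.8 pc
M = m − 5 log₁₀ d + 5 = 7.50 − 5·2.7496 + 5 = -1.248
M − M_☉ = -1.248 − 4.83 = -6.078
L/L_☉ = 10^(−0.4 × -6.078) = 269.9

M ≈ -1.25; L/L_☉ ≈ 270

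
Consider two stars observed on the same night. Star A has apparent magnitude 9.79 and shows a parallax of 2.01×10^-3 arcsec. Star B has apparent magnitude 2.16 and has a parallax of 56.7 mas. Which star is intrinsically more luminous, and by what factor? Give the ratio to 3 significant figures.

Star A: d = 1/p = 1/2.01×10^-3″ = 497.5 pc
Star A: M = m − 5 log₁₀ d + 5 = 9.79 − 5·2.6968 + 5 = 1.306
Star B: p = 56.7 mas = 0.0567″ → d = 1/p = 17.64 pc
Star B: M = m − 5 log₁₀ d + 5 = 2.16 − 5·1.2464 + 5 = 0.928
ΔM = M_A − M_B = 1.306 − (0.928) = 0.378; smaller M is more luminous → Star B.
L ratio = 10^(0.4 |ΔM|) = 10^0.151 = 1.417

Star B is more luminous, by a factor of 1.42.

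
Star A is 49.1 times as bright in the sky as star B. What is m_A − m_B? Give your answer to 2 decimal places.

Pogson: Δm = −2.5 log₁₀(ratio) = −2.5 log₁₀(49.1) = −2.5 × 1.6911 = -4.228
Star A is brighter, so it has the smaller magnitude: the difference is negative.

m_A − m_B ≈ -4.23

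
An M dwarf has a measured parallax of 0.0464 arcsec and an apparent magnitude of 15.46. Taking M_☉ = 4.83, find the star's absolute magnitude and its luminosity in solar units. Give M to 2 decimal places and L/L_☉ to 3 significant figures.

d = 1/p = 1/0.0464″ = 21.55 pc
M = m − 5 log₁₀ d + 5 = 15.46 − 5·1.3335 + 5 = 13.793
M − M_☉ = 13.793 − 4.83 = 8.963
L/L_☉ = 10^(−0.4 × 8.963) = 2.600×10^-4

M ≈ 13.79; L/L_☉ ≈ 2.60×10^-4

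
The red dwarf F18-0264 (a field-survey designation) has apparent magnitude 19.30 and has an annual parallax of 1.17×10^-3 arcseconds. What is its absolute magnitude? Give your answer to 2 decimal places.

M ≈ 9.64

d = 1/p = 1/1.17×10^-3″ = 854.7 pc
5 log₁₀(d/10 pc) = 5 log₁₀(854.7) − 5 = 9.659
M = m − 5 log₁₀(d/10) = 19.30 − 9.659 = 9.641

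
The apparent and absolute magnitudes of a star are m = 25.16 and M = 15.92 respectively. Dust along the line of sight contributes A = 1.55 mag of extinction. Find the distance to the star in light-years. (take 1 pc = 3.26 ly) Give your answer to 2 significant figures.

m − M = 5 log₁₀(d/10 pc) + A  ⇒  25.16 − (15.92) − 1.55 = 5 log₁₀(d/10)
7.690 = 5 log₁₀(d/10)
log₁₀ d = (m − M − A)/5 + 1 = 2.5380
d = 10^2.5380 = 345.1 pc
= 1125 ly

d ≈ 1100 ly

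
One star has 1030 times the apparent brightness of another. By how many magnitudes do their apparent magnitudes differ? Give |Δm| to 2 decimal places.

Pogson: Δm = −2.5 log₁₀(ratio) = −2.5 log₁₀(1030) = −2.5 × 3.0128 = -7.532

|Δm| ≈ 7.53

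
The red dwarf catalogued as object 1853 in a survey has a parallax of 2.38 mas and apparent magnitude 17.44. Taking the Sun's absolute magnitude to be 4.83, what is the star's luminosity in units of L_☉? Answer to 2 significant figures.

L/L_☉ ≈ 0.016

d = 1/p = 1000/2.38 mas = 420.2 pc
M = m − 5 log₁₀ d + 5 = 17.44 − 5·2.6234 + 5 = 9.323
M − M_☉ = 9.323 − 4.83 = 4.493
L/L_☉ = 10^(−0.4 × 4.493) = 0.01595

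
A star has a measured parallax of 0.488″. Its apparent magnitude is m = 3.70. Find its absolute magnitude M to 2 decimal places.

M ≈ 7.14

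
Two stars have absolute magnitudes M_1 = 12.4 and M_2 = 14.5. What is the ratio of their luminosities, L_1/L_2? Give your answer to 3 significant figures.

L_1/L_2 ≈ 6.92

ΔM = M_1 − M_2 = -2.1
L_1/L_2 = 10^(−0.4 ΔM) = 10^0.840 = 6.918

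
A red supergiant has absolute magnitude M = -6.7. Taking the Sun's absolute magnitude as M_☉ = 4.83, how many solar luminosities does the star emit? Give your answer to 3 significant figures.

M − M_☉ = -6.7 − 4.83 = -11.530
L/L_☉ = 10^(−0.4 (M − M_☉)) = 10^4.612 = 40930

L/L_☉ ≈ 40900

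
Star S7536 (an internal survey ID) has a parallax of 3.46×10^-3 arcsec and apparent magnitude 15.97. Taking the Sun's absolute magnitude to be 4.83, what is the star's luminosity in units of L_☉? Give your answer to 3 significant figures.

L/L_☉ ≈ 0.0292

d = 1/p = 1/3.46×10^-3″ = 289.0 pc
M = m − 5 log₁₀ d + 5 = 15.97 − 5·2.4609 + 5 = 8.665
M − M_☉ = 8.665 − 4.83 = 3.835
L/L_☉ = 10^(−0.4 × 3.835) = 0.02923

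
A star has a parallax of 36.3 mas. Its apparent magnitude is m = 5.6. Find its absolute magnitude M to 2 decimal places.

M ≈ 3.40

p = 36.3 mas = 0.0363″ → d = 1/p = 27.55 pc
5 log₁₀(d/10 pc) = 5 log₁₀(27.55) − 5 = 2.200
M = m − 5 log₁₀(d/10) = 5.6 − 2.200 = 3.400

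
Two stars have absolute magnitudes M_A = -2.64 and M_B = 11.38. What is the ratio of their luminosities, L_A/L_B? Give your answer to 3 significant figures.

L_A/L_B ≈ 406000

ΔM = M_A − M_B = -14.02
L_A/L_B = 10^(−0.4 ΔM) = 10^5.608 = 405500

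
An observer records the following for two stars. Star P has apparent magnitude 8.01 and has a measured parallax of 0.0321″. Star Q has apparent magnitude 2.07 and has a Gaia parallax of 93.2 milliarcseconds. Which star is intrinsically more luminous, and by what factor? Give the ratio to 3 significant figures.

Star P: d = 1/p = 1/0.0321″ = 31.15 pc
Star P: M = m − 5 log₁₀ d + 5 = 8.01 − 5·1.4935 + 5 = 5.543
Star Q: p = 93.2 mas = 0.0932″ → d = 1/p = 10.73 pc
Star Q: M = m − 5 log₁₀ d + 5 = 2.07 − 5·1.0306 + 5 = 1.917
ΔM = M_P − M_Q = 5.543 − (1.917) = 3.625; smaller M is more luminous → Star Q.
L ratio = 10^(0.4 |ΔM|) = 10^1.450 = 28.20

Star Q is more luminous, by a factor of 28.2.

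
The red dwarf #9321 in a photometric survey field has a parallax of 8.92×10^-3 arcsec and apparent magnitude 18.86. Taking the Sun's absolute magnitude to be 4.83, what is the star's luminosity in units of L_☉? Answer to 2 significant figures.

L/L_☉ ≈ 3.1×10^-4

d = 1/p = 1/8.92×10^-3″ = 112.1 pc
M = m − 5 log₁₀ d + 5 = 18.86 − 5·2.0496 + 5 = 13.612
M − M_☉ = 13.612 − 4.83 = 8.782
L/L_☉ = 10^(−0.4 × 8.782) = 3.071×10^-4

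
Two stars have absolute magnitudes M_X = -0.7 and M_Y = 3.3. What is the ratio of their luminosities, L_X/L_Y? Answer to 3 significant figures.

L_X/L_Y ≈ 39.8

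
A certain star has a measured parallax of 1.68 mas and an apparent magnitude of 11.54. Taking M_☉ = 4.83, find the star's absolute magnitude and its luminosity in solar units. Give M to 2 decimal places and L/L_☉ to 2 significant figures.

d = 1/p = 1000/1.68 mas = 595.2 pc
M = m − 5 log₁₀ d + 5 = 11.54 − 5·2.7747 + 5 = 2.667
M − M_☉ = 2.667 − 4.83 = -2.163
L/L_☉ = 10^(−0.4 × -2.163) = 7.335

M ≈ 2.67; L/L_☉ ≈ 7.3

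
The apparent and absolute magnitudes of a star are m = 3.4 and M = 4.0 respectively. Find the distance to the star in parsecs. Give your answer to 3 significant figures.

d ≈ 7.59 pc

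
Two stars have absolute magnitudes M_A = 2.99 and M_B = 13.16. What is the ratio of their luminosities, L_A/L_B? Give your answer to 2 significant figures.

L_A/L_B ≈ 12000

ΔM = M_A − M_B = -10.17
L_A/L_B = 10^(−0.4 ΔM) = 10^4.068 = 11690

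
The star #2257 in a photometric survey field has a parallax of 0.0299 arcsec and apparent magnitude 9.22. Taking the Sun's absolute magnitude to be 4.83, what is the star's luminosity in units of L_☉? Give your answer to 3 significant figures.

L/L_☉ ≈ 0.196

d = 1/p = 1/0.0299″ = 33.44 pc
M = m − 5 log₁₀ d + 5 = 9.22 − 5·1.5243 + 5 = 6.598
M − M_☉ = 6.598 − 4.83 = 1.768
L/L_☉ = 10^(−0.4 × 1.768) = 0.1962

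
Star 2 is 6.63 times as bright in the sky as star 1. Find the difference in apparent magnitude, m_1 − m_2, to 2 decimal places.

Pogson: Δm = −2.5 log₁₀(ratio) = −2.5 log₁₀(6.63) = −2.5 × 0.8215 = -2.054
Star 2 is brighter so has the smaller magnitude: m_1 − m_2 is positive.

m_1 − m_2 ≈ 2.05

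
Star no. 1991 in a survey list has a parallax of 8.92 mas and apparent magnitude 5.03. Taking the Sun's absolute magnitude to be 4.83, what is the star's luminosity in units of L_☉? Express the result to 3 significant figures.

d = 1/p = 1000/8.92 mas = 112.1 pc
M = m − 5 log₁₀ d + 5 = 5.03 − 5·2.0496 + 5 = -0.218
M − M_☉ = -0.218 − 4.83 = -5.048
L/L_☉ = 10^(−0.4 × -5.048) = 104.5

L/L_☉ ≈ 105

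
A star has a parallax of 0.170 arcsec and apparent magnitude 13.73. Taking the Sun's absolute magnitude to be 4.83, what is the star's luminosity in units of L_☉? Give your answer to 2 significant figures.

L/L_☉ ≈ 9.5×10^-5

d = 1/p = 1/0.170″ = 5.882 pc
M = m − 5 log₁₀ d + 5 = 13.73 − 5·0.7696 + 5 = 14.882
M − M_☉ = 14.882 − 4.83 = 10.052
L/L_☉ = 10^(−0.4 × 10.052) = 9.530×10^-5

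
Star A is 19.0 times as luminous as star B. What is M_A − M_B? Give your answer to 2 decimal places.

Pogson: ΔM = −2.5 log₁₀(ratio) = −2.5 log₁₀(19.0) = −2.5 × 1.2788 = -3.197
Star A is brighter, so it has the smaller magnitude: the difference is negative.

M_A − M_B ≈ -3.20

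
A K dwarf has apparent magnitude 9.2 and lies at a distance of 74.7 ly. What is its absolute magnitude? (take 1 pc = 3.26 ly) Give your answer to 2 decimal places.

M ≈ 7.40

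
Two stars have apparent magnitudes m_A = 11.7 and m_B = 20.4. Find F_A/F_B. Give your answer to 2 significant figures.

F_A/F_B ≈ 3000

Δm = 11.7 − (20.4) = -8.7
Flux ratio = 10^(−0.4 Δm) = 10^(−0.4 × -8.7) = 10^3.480 = 3020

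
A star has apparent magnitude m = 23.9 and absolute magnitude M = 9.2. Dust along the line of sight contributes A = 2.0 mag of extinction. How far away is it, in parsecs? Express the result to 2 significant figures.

d ≈ 3500 pc

m − M = 5 log₁₀(d/10 pc) + A  ⇒  23.9 − (9.2) − 2.0 = 5 log₁₀(d/10)
12.700 = 5 log₁₀(d/10)
log₁₀ d = (m − M − A)/5 + 1 = 3.5400
d = 10^3.5400 = 3467 pc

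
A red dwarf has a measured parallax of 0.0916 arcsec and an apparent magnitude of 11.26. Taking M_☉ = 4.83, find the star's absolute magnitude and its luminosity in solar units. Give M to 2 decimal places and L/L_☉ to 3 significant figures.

M ≈ 11.07; L/L_☉ ≈ 3.19×10^-3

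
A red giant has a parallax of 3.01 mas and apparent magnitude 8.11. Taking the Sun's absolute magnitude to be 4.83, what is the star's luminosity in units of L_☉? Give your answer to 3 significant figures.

L/L_☉ ≈ 53.8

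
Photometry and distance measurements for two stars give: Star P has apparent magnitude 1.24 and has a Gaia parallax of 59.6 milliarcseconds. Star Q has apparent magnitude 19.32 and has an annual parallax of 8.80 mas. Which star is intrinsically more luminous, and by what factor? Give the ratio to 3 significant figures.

Star P: p = 59.6 mas = 0.0596″ → d = 1/p = 16.78 pc
Star P: M = m − 5 log₁₀ d + 5 = 1.24 − 5·1.2248 + 5 = 0.116
Star Q: p = 8.80 mas = 8.80×10^-3″ → d = 1/p = 113.6 pc
Star Q: M = m − 5 log₁₀ d + 5 = 19.32 − 5·2.0555 + 5 = 14.042
ΔM = M_P − M_Q = 0.116 − (14.042) = -13.926; smaller M is more luminous → Star P.
L ratio = 10^(0.4 |ΔM|) = 10^5.570 = 371900

Star P is more luminous, by a factor of 372000.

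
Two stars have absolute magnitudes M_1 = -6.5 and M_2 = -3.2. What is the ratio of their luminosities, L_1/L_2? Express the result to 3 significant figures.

ΔM = M_1 − M_2 = -3.3
L_1/L_2 = 10^(−0.4 ΔM) = 10^1.320 = 20.89

L_1/L_2 ≈ 20.9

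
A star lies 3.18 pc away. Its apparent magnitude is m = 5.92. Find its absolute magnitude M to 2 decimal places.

5 log₁₀(d/10 pc) = 5 log₁₀(3.180) − 5 = -2.488
M = m − 5 log₁₀(d/10) = 5.92 + 2.488 = 8.408

M ≈ 8.41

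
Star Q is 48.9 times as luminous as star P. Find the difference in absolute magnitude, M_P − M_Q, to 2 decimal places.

Pogson: ΔM = −2.5 log₁₀(ratio) = −2.5 log₁₀(48.9) = −2.5 × 1.6893 = -4.223
Star Q is brighter so has the smaller magnitude: M_P − M_Q is positive.

M_P − M_Q ≈ 4.22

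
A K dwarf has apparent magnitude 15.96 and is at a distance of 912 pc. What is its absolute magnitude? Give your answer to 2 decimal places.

M ≈ 6.16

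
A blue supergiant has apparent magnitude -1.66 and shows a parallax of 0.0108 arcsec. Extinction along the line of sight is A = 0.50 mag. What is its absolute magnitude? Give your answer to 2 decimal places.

d = 1/p = 1/0.0108″ = 92.59 pc
5 log₁₀(d/10 pc) = 5 log₁₀(92.59) − 5 = 4.833
M = m − 5 log₁₀(d/10) − A = -1.66 − 4.833 − 0.50 = -6.993

M ≈ -6.99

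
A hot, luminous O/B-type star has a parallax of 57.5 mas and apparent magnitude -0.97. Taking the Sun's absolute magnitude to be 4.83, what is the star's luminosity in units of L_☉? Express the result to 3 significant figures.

d = 1/p = 1000/57.5 mas = 17.39 pc
M = m − 5 log₁₀ d + 5 = -0.97 − 5·1.2403 + 5 = -2.172
M − M_☉ = -2.172 − 4.83 = -7.002
L/L_☉ = 10^(−0.4 × -7.002) = 631.9

L/L_☉ ≈ 632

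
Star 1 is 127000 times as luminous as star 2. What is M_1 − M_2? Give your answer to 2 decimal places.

Pogson: ΔM = −2.5 log₁₀(ratio) = −2.5 log₁₀(127000) = −2.5 × 5.1038 = -12.760
Star 1 is brighter, so it has the smaller magnitude: the difference is negative.

M_1 − M_2 ≈ -12.76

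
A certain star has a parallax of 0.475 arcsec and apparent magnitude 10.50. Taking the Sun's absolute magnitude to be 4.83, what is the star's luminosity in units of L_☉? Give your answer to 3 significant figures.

L/L_☉ ≈ 2.39×10^-4

d = 1/p = 1/0.475″ = 2.105 pc
M = m − 5 log₁₀ d + 5 = 10.50 − 5·0.3233 + 5 = 13.883
M − M_☉ = 13.883 − 4.83 = 9.053
L/L_☉ = 10^(−0.4 × 9.053) = 2.391×10^-4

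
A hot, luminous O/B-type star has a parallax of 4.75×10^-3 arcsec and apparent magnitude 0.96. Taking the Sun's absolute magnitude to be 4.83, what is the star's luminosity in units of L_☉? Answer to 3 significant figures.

L/L_☉ ≈ 15700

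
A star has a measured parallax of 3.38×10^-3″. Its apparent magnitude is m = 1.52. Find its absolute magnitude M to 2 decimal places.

d = 1/p = 1/3.38×10^-3″ = 295.9 pc
5 log₁₀(d/10 pc) = 5 log₁₀(295.9) − 5 = 7.355
M = m − 5 log₁₀(d/10) = 1.52 − 7.355 = -5.835

M ≈ -5.84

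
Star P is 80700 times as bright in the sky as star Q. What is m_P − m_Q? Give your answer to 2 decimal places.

m_P − m_Q ≈ -12.27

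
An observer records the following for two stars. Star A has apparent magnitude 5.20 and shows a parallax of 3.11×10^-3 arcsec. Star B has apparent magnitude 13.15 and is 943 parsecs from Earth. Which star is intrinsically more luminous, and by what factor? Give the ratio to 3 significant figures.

Star A is more luminous, by a factor of 176.

Star A: d = 1/p = 1/3.11×10^-3″ = 321.5 pc
Star A: M = m − 5 log₁₀ d + 5 = 5.20 − 5·2.5072 + 5 = -2.336
Star B: M = m − 5 log₁₀ d + 5 = 13.15 − 5·2.9745 + 5 = 3.277
ΔM = M_A − M_B = -2.336 − (3.277) = -5.614; smaller M is more luminous → Star A.
L ratio = 10^(0.4 |ΔM|) = 10^2.245 = 176.0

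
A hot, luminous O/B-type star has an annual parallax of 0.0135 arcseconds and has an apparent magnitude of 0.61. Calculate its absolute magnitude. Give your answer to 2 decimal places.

d = 1/p = 1/0.0135″ = 74.07 pc
5 log₁₀(d/10 pc) = 5 log₁₀(74.07) − 5 = 4.348
M = m − 5 log₁₀(d/10) = 0.61 − 4.348 = -3.738

M ≈ -3.74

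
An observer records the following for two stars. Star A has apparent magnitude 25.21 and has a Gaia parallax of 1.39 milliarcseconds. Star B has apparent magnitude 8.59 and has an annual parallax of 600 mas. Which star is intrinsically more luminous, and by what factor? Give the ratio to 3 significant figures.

Star A: p = 1.39 mas = 1.39×10^-3″ → d = 1/p = 719.4 pc
Star A: M = m − 5 log₁₀ d + 5 = 25.21 − 5·2.8570 + 5 = 15.925
Star B: p = 600 mas = 0.600″ → d = 1/p = 1.667 pc
Star B: M = m − 5 log₁₀ d + 5 = 8.59 − 5·0.2218 + 5 = 12.481
ΔM = M_A − M_B = 15.925 − (12.481) = 3.444; smaller M is more luminous → Star B.
L ratio = 10^(0.4 |ΔM|) = 10^1.378 = 23.86

Star B is more luminous, by a factor of 23.9.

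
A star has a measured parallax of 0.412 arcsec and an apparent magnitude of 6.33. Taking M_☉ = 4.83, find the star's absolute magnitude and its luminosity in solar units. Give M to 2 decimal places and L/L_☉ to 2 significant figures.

d = 1/p = 1/0.412″ = 2.427 pc
M = m − 5 log₁₀ d + 5 = 6.33 − 5·0.3851 + 5 = 9.404
M − M_☉ = 9.404 − 4.83 = 4.574
L/L_☉ = 10^(−0.4 × 4.574) = 0.01480

M ≈ 9.40; L/L_☉ ≈ 0.015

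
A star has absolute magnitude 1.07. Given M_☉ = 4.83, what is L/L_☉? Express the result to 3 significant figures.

M − M_☉ = 1.07 − 4.83 = -3.760
L/L_☉ = 10^(−0.4 (M − M_☉)) = 10^1.504 = 31.92

L/L_☉ ≈ 31.9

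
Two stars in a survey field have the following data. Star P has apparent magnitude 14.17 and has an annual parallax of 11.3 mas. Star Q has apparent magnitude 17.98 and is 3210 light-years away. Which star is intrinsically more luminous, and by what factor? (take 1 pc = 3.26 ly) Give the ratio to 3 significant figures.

Star P: p = 11.3 mas = 0.0113″ → d = 1/p = 88.50 pc
Star P: M = m − 5 log₁₀ d + 5 = 14.17 − 5·1.9469 + 5 = 9.435
Star Q: d = 3210 ly / 3.26 = 984.7 pc
Star Q: M = m − 5 log₁₀ d + 5 = 17.98 − 5·2.9933 + 5 = 8.014
ΔM = M_P − M_Q = 9.435 − (8.014) = 1.422; smaller M is more luminous → Star Q.
L ratio = 10^(0.4 |ΔM|) = 10^0.569 = 3.705

Star Q is more luminous, by a factor of 3.70.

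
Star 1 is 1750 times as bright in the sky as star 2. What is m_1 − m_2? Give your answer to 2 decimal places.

Pogson: Δm = −2.5 log₁₀(ratio) = −2.5 log₁₀(1750) = −2.5 × 3.2430 = -8.108
Star 1 is brighter, so it has the smaller magnitude: the difference is negative.

m_1 − m_2 ≈ -8.11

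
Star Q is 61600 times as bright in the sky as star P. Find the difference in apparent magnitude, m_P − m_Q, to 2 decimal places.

Pogson: Δm = −2.5 log₁₀(ratio) = −2.5 log₁₀(61600) = −2.5 × 4.7896 = -11.974
Star Q is brighter so has the smaller magnitude: m_P − m_Q is positive.

m_P − m_Q ≈ 11.97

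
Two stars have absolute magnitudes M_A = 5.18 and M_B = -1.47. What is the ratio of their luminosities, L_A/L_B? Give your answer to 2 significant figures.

ΔM = M_A − M_B = 6.65
L_A/L_B = 10^(−0.4 ΔM) = 10^-2.660 = 2.188×10^-3

L_A/L_B ≈ 2.2×10^-3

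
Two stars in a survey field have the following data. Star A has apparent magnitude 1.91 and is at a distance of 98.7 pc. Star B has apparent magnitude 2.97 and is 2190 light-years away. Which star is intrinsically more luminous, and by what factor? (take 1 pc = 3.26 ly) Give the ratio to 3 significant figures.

Star A: M = m − 5 log₁₀ d + 5 = 1.91 − 5·1.9943 + 5 = -3.062
Star B: d = 2190 ly / 3.26 = 671.8 pc
Star B: M = m − 5 log₁₀ d + 5 = 2.97 − 5·2.8272 + 5 = -6.166
ΔM = M_A − M_B = -3.062 − (-6.166) = 3.105; smaller M is more luminous → Star B.
L ratio = 10^(0.4 |ΔM|) = 10^1.242 = 17.45

Star B is more luminous, by a factor of 17.5.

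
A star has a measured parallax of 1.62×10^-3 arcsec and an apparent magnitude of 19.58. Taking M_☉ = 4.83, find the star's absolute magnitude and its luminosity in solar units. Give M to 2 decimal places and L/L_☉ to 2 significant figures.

d = 1/p = 1/1.62×10^-3″ = 617.3 pc
M = m − 5 log₁₀ d + 5 = 19.58 − 5·2.7905 + 5 = 10.628
M − M_☉ = 10.628 − 4.83 = 5.798
L/L_☉ = 10^(−0.4 × 5.798) = 4.797×10^-3

M ≈ 10.63; L/L_☉ ≈ 4.8×10^-3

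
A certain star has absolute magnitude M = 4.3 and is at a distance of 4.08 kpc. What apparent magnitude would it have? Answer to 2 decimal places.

m ≈ 17.35

d = 4.08 kpc = 4080 pc
m = M + 5 log₁₀ d − 5 = 4.3 + 5·3.6107 − 5 = 17.353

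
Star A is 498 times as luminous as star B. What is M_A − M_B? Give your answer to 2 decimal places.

Pogson: ΔM = −2.5 log₁₀(ratio) = −2.5 log₁₀(498) = −2.5 × 2.6972 = -6.743
Star A is brighter, so it has the smaller magnitude: the difference is negative.

M_A − M_B ≈ -6.74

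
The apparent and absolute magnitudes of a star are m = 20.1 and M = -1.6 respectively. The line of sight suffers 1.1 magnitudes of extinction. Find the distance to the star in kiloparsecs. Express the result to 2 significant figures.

d ≈ 130 kpc

m − M = 5 log₁₀(d/10 pc) + A  ⇒  20.1 − (-1.6) − 1.1 = 5 log₁₀(d/10)
20.600 = 5 log₁₀(d/10)
log₁₀ d = (m − M − A)/5 + 1 = 5.1200
d = 10^5.1200 = 131800 pc
= 131.8 kpc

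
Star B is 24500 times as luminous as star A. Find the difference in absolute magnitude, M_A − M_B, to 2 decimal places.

M_A − M_B ≈ 10.97

Pogson: ΔM = −2.5 log₁₀(ratio) = −2.5 log₁₀(24500) = −2.5 × 4.3892 = -10.973
Star B is brighter so has the smaller magnitude: M_A − M_B is positive.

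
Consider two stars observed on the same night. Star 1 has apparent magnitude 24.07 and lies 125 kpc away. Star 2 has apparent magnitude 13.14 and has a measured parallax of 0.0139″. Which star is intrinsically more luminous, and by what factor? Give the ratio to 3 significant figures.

Star 1 is more luminous, by a factor of 128.

Star 1: d = 125 kpc = 125000 pc
Star 1: M = m − 5 log₁₀ d + 5 = 24.07 − 5·5.0969 + 5 = 3.585
Star 2: d = 1/p = 1/0.0139″ = 71.94 pc
Star 2: M = m − 5 log₁₀ d + 5 = 13.14 − 5·1.8570 + 5 = 8.855
ΔM = M_1 − M_2 = 3.585 − (8.855) = -5.270; smaller M is more luminous → Star 1.
L ratio = 10^(0.4 |ΔM|) = 10^2.108 = 128.2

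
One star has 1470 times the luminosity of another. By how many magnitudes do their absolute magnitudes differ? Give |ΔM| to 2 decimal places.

Pogson: ΔM = −2.5 log₁₀(ratio) = −2.5 log₁₀(1470) = −2.5 × 3.1673 = -7.918

|ΔM| ≈ 7.92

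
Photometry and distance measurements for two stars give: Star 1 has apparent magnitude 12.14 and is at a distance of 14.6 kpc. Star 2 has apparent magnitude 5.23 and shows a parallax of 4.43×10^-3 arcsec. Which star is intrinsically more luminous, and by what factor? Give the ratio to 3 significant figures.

Star 1: d = 14.6 kpc = 14600 pc
Star 1: M = m − 5 log₁₀ d + 5 = 12.14 − 5·4.1644 + 5 = -3.682
Star 2: d = 1/p = 1/4.43×10^-3″ = 225.7 pc
Star 2: M = m − 5 log₁₀ d + 5 = 5.23 − 5·2.3536 + 5 = -1.538
ΔM = M_1 − M_2 = -3.682 − (-1.538) = -2.144; smaller M is more luminous → Star 1.
L ratio = 10^(0.4 |ΔM|) = 10^0.858 = 7.203

Star 1 is more luminous, by a factor of 7.20.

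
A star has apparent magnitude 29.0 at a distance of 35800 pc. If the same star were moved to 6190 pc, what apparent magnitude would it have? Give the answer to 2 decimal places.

m ≈ 25.19

Flux ∝ 1/d², so Δm = 5 log₁₀(d₂/d₁) = 5 log₁₀(6190/35800) = -3.811
m₂ = m₁ + Δm = 29.0 + (-3.811) = 25.189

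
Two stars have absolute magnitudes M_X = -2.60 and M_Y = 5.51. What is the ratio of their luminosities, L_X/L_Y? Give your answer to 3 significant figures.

ΔM = M_X − M_Y = -8.11
L_X/L_Y = 10^(−0.4 ΔM) = 10^3.244 = 1754

L_X/L_Y ≈ 1750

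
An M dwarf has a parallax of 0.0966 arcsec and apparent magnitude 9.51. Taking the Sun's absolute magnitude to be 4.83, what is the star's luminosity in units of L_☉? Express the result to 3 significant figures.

d = 1/p = 1/0.0966″ = 10.35 pc
M = m − 5 log₁₀ d + 5 = 9.51 − 5·1.0150 + 5 = 9.435
M − M_☉ = 9.435 − 4.83 = 4.605
L/L_☉ = 10^(−0.4 × 4.605) = 0.01439

L/L_☉ ≈ 0.0144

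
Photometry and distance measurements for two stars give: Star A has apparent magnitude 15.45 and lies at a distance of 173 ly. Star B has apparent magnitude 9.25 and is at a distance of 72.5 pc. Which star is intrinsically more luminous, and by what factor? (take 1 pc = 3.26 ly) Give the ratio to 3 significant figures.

Star B is more luminous, by a factor of 564.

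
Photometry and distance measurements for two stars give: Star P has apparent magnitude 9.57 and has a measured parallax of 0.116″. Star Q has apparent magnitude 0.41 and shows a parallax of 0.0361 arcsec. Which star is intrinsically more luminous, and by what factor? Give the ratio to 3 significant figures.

Star Q is more luminous, by a factor of 47600.

Star P: d = 1/p = 1/0.116″ = 8.621 pc
Star P: M = m − 5 log₁₀ d + 5 = 9.57 − 5·0.9355 + 5 = 9.892
Star Q: d = 1/p = 1/0.0361″ = 27.70 pc
Star Q: M = m − 5 log₁₀ d + 5 = 0.41 − 5·1.4425 + 5 = -1.802
ΔM = M_P − M_Q = 9.892 − (-1.802) = 11.695; smaller M is more luminous → Star Q.
L ratio = 10^(0.4 |ΔM|) = 10^4.678 = 47630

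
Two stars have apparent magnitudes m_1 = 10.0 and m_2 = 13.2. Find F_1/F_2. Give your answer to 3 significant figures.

Δm = 10.0 − (13.2) = -3.2
Flux ratio = 10^(−0.4 Δm) = 10^(−0.4 × -3.2) = 10^1.280 = 19.05

F_1/F_2 ≈ 19.1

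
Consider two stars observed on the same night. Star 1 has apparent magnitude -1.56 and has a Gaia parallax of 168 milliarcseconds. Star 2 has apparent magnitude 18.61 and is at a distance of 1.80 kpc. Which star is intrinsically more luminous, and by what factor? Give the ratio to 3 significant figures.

Star 1: p = 168 mas = 0.168″ → d = 1/p = 5.952 pc
Star 1: M = m − 5 log₁₀ d + 5 = -1.56 − 5·0.7747 + 5 = -0.433
Star 2: d = 1.80 kpc = 1800 pc
Star 2: M = m − 5 log₁₀ d + 5 = 18.61 − 5·3.2553 + 5 = 7.334
ΔM = M_1 − M_2 = -0.433 − (7.334) = -7.767; smaller M is more luminous → Star 1.
L ratio = 10^(0.4 |ΔM|) = 10^3.107 = 1279

Star 1 is more luminous, by a factor of 1280.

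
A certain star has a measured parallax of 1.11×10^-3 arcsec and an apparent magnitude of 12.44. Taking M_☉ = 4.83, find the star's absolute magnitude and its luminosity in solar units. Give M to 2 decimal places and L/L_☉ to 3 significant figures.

M ≈ 2.67; L/L_☉ ≈ 7.33

d = 1/p = 1/1.11×10^-3″ = 900.9 pc
M = m − 5 log₁₀ d + 5 = 12.44 − 5·2.9547 + 5 = 2.667
M − M_☉ = 2.667 − 4.83 = -2.163
L/L_☉ = 10^(−0.4 × -2.163) = 7.334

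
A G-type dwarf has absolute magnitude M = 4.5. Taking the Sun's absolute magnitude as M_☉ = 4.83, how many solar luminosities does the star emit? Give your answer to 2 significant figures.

L/L_☉ ≈ 1.4

M − M_☉ = 4.5 − 4.83 = -0.330
L/L_☉ = 10^(−0.4 (M − M_☉)) = 10^0.132 = 1.355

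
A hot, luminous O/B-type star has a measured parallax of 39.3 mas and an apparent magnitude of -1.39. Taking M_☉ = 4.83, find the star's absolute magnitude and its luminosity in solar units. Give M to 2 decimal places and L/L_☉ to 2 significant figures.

d = 1/p = 1000/39.3 mas = 25.45 pc
M = m − 5 log₁₀ d + 5 = -1.39 − 5·1.4056 + 5 = -3.418
M − M_☉ = -3.418 − 4.83 = -8.248
L/L_☉ = 10^(−0.4 × -8.248) = 1992

M ≈ -3.42; L/L_☉ ≈ 2000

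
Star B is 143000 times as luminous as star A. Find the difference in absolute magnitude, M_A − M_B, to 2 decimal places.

Pogson: ΔM = −2.5 log₁₀(ratio) = −2.5 log₁₀(143000) = −2.5 × 5.1553 = -12.888
Star B is brighter so has the smaller magnitude: M_A − M_B is positive.

M_A − M_B ≈ 12.89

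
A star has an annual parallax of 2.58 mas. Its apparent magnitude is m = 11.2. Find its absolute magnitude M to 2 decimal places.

M ≈ 3.26

p = 2.58 mas = 2.58×10^-3″ → d = 1/p = 387.6 pc
5 log₁₀(d/10 pc) = 5 log₁₀(387.6) − 5 = 7.942
M = m − 5 log₁₀(d/10) = 11.2 − 7.942 = 3.258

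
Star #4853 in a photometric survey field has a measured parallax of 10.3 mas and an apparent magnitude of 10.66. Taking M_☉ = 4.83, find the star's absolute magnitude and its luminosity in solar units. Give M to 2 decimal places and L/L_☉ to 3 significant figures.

d = 1/p = 1000/10.3 mas = 97.09 pc
M = m − 5 log₁₀ d + 5 = 10.66 − 5·1.9872 + 5 = 5.724
M − M_☉ = 5.724 − 4.83 = 0.894
L/L_☉ = 10^(−0.4 × 0.894) = 0.4389

M ≈ 5.72; L/L_☉ ≈ 0.439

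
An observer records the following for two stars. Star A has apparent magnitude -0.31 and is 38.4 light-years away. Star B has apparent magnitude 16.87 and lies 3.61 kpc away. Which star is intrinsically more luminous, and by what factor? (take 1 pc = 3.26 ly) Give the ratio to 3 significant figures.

Star A is more luminous, by a factor of 79.3.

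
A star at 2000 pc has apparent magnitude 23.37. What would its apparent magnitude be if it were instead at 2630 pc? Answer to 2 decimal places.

Flux ∝ 1/d², so Δm = 5 log₁₀(d₂/d₁) = 5 log₁₀(2630/2000) = 0.595
m₂ = m₁ + Δm = 23.37 + (0.595) = 23.965

m ≈ 23.96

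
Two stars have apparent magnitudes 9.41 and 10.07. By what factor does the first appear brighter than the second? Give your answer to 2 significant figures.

Magnitude difference = -0.66
Flux ratio = 10^(−0.4 Δm) = 10^(−0.4 × -0.66) = 10^0.264 = 1.837

1.8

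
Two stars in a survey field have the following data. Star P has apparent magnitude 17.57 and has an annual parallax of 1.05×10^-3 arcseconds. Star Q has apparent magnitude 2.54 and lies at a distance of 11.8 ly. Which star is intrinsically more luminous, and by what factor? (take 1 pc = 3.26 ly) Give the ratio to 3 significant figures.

Star Q is more luminous, by a factor of 14.8.

Star P: d = 1/p = 1/1.05×10^-3″ = 952.4 pc
Star P: M = m − 5 log₁₀ d + 5 = 17.57 − 5·2.9788 + 5 = 7.676
Star Q: d = 11.8 ly / 3.26 = 3.620 pc
Star Q: M = m − 5 log₁₀ d + 5 = 2.54 − 5·0.5587 + 5 = 4.747
ΔM = M_P − M_Q = 7.676 − (4.747) = 2.929; smaller M is more luminous → Star Q.
L ratio = 10^(0.4 |ΔM|) = 10^1.172 = 14.85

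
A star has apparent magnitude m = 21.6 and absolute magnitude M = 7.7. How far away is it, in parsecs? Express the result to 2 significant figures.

d ≈ 6000 pc

μ = m − M = 13.900
m − M = 5 log₁₀ d − 5
log₁₀ d = (m − M)/5 + 1 = 3.7800
d = 10^3.7800 = 6026 pc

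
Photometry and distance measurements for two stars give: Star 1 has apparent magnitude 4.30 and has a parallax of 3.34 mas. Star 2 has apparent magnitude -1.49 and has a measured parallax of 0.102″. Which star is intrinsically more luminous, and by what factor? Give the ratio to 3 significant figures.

Star 1 is more luminous, by a factor of 4.51.

Star 1: p = 3.34 mas = 3.34×10^-3″ → d = 1/p = 299.4 pc
Star 1: M = m − 5 log₁₀ d + 5 = 4.30 − 5·2.4763 + 5 = -3.081
Star 2: d = 1/p = 1/0.102″ = 9.804 pc
Star 2: M = m − 5 log₁₀ d + 5 = -1.49 − 5·0.9914 + 5 = -1.447
ΔM = M_1 − M_2 = -3.081 − (-1.447) = -1.634; smaller M is more luminous → Star 1.
L ratio = 10^(0.4 |ΔM|) = 10^0.654 = 4.505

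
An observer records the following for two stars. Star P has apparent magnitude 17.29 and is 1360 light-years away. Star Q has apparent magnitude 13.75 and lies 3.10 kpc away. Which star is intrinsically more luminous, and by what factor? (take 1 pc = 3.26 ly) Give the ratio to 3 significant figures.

Star P: d = 1360 ly / 3.26 = 417.2 pc
Star P: M = m − 5 log₁₀ d + 5 = 17.29 − 5·2.6203 + 5 = 9.188
Star Q: d = 3.10 kpc = 3100 pc
Star Q: M = m − 5 log₁₀ d + 5 = 13.75 − 5·3.4914 + 5 = 1.293
ΔM = M_P − M_Q = 9.188 − (1.293) = 7.895; smaller M is more luminous → Star Q.
L ratio = 10^(0.4 |ΔM|) = 10^3.158 = 1439

Star Q is more luminous, by a factor of 1440.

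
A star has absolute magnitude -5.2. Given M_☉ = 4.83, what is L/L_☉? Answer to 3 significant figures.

M − M_☉ = -5.2 − 4.83 = -10.030
L/L_☉ = 10^(−0.4 (M − M_☉)) = 10^4.012 = 10280

L/L_☉ ≈ 10300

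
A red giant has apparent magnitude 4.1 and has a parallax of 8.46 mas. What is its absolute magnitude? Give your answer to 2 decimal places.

p = 8.46 mas = 8.46×10^-3″ → d = 1/p = 118.2 pc
5 log₁₀(d/10 pc) = 5 log₁₀(118.2) − 5 = 5.363
M = m − 5 log₁₀(d/10) = 4.1 − 5.363 = -1.263

M ≈ -1.26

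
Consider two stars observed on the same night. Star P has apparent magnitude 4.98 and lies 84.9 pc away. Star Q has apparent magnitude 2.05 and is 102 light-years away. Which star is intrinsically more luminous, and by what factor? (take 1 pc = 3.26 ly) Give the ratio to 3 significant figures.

Star Q is more luminous, by a factor of 2.02.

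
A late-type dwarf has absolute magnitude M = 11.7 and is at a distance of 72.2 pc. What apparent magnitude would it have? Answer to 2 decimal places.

m ≈ 15.99

m = M + 5 log₁₀ d − 5 = 11.7 + 5·1.8585 − 5 = 15.993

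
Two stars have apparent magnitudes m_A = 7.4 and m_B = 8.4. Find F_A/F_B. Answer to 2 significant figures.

F_A/F_B ≈ 2.5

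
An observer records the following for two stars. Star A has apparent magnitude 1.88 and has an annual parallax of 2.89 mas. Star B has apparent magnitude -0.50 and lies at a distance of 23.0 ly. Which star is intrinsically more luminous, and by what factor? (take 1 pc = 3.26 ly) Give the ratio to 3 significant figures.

Star A: p = 2.89 mas = 2.89×10^-3″ → d = 1/p = 346.0 pc
Star A: M = m − 5 log₁₀ d + 5 = 1.88 − 5·2.5391 + 5 = -5.816
Star B: d = 23.0 ly / 3.26 = 7.055 pc
Star B: M = m − 5 log₁₀ d + 5 = -0.50 − 5·0.8485 + 5 = 0.257
ΔM = M_A − M_B = -5.816 − (0.257) = -6.073; smaller M is more luminous → Star A.
L ratio = 10^(0.4 |ΔM|) = 10^2.429 = 268.6

Star A is more luminous, by a factor of 269.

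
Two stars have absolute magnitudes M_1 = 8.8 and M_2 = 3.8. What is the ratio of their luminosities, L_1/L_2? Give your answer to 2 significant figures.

ΔM = M_1 − M_2 = 5.0
L_1/L_2 = 10^(−0.4 ΔM) = 10^-2.000 = 0.01000

L_1/L_2 ≈ 0.010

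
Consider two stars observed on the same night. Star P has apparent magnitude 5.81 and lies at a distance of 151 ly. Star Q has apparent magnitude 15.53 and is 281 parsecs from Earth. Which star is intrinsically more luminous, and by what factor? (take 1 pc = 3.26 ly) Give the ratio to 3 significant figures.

Star P: d = 151 ly / 3.26 = 46.32 pc
Star P: M = m − 5 log₁₀ d + 5 = 5.81 − 5·1.6658 + 5 = 2.481
Star Q: M = m − 5 log₁₀ d + 5 = 15.53 − 5·2.4487 + 5 = 8.286
ΔM = M_P − M_Q = 2.481 − (8.286) = -5.805; smaller M is more luminous → Star P.
L ratio = 10^(0.4 |ΔM|) = 10^2.322 = 209.9

Star P is more luminous, by a factor of 210.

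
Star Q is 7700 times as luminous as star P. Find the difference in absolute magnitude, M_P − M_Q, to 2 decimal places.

Pogson: ΔM = −2.5 log₁₀(ratio) = −2.5 log₁₀(7700) = −2.5 × 3.8865 = -9.716
Star Q is brighter so has the smaller magnitude: M_P − M_Q is positive.

M_P − M_Q ≈ 9.72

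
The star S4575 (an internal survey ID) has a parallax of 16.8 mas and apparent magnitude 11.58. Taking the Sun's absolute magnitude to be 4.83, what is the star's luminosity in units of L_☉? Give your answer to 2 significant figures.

L/L_☉ ≈ 0.071

d = 1/p = 1000/16.8 mas = 59.52 pc
M = m − 5 log₁₀ d + 5 = 11.58 − 5·1.7747 + 5 = 7.707
M − M_☉ = 7.707 − 4.83 = 2.877
L/L_☉ = 10^(−0.4 × 2.877) = 0.07069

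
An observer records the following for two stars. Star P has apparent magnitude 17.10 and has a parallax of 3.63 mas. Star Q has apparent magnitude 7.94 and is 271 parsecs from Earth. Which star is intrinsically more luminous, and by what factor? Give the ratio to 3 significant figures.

Star Q is more luminous, by a factor of 4460.

Star P: p = 3.63 mas = 3.63×10^-3″ → d = 1/p = 275.5 pc
Star P: M = m − 5 log₁₀ d + 5 = 17.10 − 5·2.4401 + 5 = 9.900
Star Q: M = m − 5 log₁₀ d + 5 = 7.94 − 5·2.4330 + 5 = 0.775
ΔM = M_P − M_Q = 9.900 − (0.775) = 9.124; smaller M is more luminous → Star Q.
L ratio = 10^(0.4 |ΔM|) = 10^3.650 = 4464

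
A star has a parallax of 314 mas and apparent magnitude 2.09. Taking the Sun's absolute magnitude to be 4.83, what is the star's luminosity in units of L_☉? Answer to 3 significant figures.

L/L_☉ ≈ 1.27

d = 1/p = 1000/314 mas = 3.185 pc
M = m − 5 log₁₀ d + 5 = 2.09 − 5·0.5031 + 5 = 4.575
M − M_☉ = 4.575 − 4.83 = -0.255
L/L_☉ = 10^(−0.4 × -0.255) = 1.265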